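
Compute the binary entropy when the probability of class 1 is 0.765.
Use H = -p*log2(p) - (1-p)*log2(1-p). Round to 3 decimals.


H = -0.765*log2(0.765) - 0.235*log2(0.235) = 0.787.

0.787


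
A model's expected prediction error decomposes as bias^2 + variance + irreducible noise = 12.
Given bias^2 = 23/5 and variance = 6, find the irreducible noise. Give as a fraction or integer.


Total error = bias^2 + variance + irreducible noise. So irreducible noise = 12 - 23/5 - 6 = 7/5.

7/5


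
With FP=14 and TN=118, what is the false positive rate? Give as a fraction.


FPR = FP / (FP + TN) = 14 / 132 = 7/66.

7/66


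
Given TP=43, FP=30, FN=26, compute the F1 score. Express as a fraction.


Precision = 43/73 = 43/73. Recall = 43/69 = 43/69. F1 = 2*P*R/(P+R) = 43/71.

43/71


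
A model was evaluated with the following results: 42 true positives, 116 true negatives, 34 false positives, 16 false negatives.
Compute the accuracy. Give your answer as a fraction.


Accuracy = (TP + TN) / (TP + TN + FP + FN) = (42 + 116) / 208 = 79/104.

79/104


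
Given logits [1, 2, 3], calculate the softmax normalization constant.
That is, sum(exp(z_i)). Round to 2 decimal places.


Denom = e^1=2.7183 + e^2=7.3891 + e^3=20.0855. Sum = 30.1929, which rounds to 30.19.

30.19


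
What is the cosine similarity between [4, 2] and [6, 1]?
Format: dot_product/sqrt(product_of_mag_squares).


dot = 26. |a|^2 = 20, |b|^2 = 37. cos = 26/sqrt(740).

26/sqrt(740)


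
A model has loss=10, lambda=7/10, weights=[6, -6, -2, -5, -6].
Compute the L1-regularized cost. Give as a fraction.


L1 norm = sum(|w|) = 25. J = 10 + 7/10 * 25 = 55/2.

55/2


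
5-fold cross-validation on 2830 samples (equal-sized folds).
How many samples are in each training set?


Each validation fold has 2830/5 = 566 samples. Training set = 2830 - 566 = 2264.

2264


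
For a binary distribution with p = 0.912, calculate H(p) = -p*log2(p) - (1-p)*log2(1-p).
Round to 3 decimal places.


H = -0.912*log2(0.912) - 0.088*log2(0.088) = 0.430.

0.430


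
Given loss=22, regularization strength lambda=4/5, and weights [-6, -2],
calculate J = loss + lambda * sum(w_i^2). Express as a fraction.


L2 sq norm = sum(w^2) = 40. J = 22 + 4/5 * 40 = 54.

54


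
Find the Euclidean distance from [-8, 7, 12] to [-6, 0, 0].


d = sqrt(sum of squared differences). (-8--6)^2=4, (7-0)^2=49, (12-0)^2=144. Sum = 197.

sqrt(197)


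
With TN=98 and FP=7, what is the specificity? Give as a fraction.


Specificity = TN / (TN + FP) = 98 / 105 = 14/15.

14/15


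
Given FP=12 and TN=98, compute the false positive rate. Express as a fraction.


FPR = FP / (FP + TN) = 12 / 110 = 6/55.

6/55


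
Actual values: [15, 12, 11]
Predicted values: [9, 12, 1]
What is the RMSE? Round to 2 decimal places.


MSE = 45.3333. RMSE = sqrt(45.3333) = 6.73.

6.73


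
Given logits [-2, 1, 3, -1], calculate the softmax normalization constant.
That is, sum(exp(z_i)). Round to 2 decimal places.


Denom = e^-2=0.1353 + e^1=2.7183 + e^3=20.0855 + e^-1=0.3679. Sum = 23.3070, which rounds to 23.31.

23.31


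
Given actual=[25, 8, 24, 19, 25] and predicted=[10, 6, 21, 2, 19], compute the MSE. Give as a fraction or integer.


MSE = (1/5) * ((25-10)^2=225 + (8-6)^2=4 + (24-21)^2=9 + (19-2)^2=289 + (25-19)^2=36). Sum = 563. MSE = 563/5.

563/5


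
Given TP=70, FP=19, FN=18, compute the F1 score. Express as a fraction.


Precision = 70/89 = 70/89. Recall = 70/88 = 35/44. F1 = 2*P*R/(P+R) = 140/177.

140/177


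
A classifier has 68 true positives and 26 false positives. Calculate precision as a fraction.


Precision = TP / (TP + FP) = 68 / 94 = 34/47.

34/47


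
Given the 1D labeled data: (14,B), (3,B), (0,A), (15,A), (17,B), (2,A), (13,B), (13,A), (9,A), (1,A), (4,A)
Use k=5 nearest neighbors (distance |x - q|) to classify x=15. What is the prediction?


Distances: |14-15|=1, |3-15|=12, |0-15|=15, |15-15|=0, |17-15|=2, |2-15|=13, |13-15|=2, |13-15|=2, |9-15|=6, |1-15|=14, |4-15|=11. 5 nearest: (15,A), (14,B), (13,A), (17,B), (13,B). Counts: {'A': 2, 'B': 3}. Majority class: B.

B


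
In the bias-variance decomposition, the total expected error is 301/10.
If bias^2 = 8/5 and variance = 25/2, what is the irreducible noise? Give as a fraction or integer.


Total error = bias^2 + variance + irreducible noise. So irreducible noise = 301/10 - 8/5 - 25/2 = 16.

16


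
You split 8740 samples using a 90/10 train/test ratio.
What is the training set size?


Test set = 8740 * 10% = 874. Training set = 8740 - 874 = 7866.

7866


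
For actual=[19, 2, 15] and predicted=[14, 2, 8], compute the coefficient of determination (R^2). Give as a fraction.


Mean(y) = 12. SS_res = 74. SS_tot = 158. R^2 = 1 - 74/(158) = 42/79.

42/79


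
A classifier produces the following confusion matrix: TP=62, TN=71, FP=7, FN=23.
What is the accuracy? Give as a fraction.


Accuracy = (TP + TN) / (TP + TN + FP + FN) = (62 + 71) / 163 = 133/163.

133/163


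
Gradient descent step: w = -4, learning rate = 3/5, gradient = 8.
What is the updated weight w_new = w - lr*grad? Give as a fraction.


w_new = -4 - 3/5 * 8 = -4 - 24/5 = -44/5.

-44/5


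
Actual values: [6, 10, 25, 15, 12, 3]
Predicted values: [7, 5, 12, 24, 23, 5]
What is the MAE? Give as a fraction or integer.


MAE = (1/6) * (|6-7|=1 + |10-5|=5 + |25-12|=13 + |15-24|=9 + |12-23|=11 + |3-5|=2). Sum = 41. MAE = 41/6.

41/6


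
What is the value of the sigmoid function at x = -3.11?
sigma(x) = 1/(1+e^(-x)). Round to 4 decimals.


sigma(-3.11) = 1/(1+e^(3.11)) = 1/(1+22.421044) = 1/23.421044 = 0.0427.

0.0427


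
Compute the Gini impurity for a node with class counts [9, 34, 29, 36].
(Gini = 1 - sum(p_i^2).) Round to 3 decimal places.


Total = 108. Proportions: 9/108, 34/108, 29/108, 36/108. sum(p_i^2) = 0.2893. Gini = 1 - 0.2893 = 0.7107, which rounds to 0.711.

0.711


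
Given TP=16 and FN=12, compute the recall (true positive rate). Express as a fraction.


Recall = TP / (TP + FN) = 16 / 28 = 4/7.

4/7


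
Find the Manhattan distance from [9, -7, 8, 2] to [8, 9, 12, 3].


d = sum of absolute differences: |9-8|=1 + |-7-9|=16 + |8-12|=4 + |2-3|=1 = 22.

22


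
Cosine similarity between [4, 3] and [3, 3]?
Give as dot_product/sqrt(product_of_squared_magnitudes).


dot = 21. |a|^2 = 25, |b|^2 = 18. cos = 21/sqrt(450).

21/sqrt(450)


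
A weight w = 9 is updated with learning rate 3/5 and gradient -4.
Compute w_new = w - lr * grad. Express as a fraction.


w_new = 9 - 3/5 * -4 = 9 - -12/5 = 57/5.

57/5


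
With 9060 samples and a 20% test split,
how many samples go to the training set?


Test set = 9060 * 20% = 1812. Training set = 9060 - 1812 = 7248.

7248


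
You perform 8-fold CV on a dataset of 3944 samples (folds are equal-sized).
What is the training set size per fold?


Each validation fold has 3944/8 = 493 samples. Training set = 3944 - 493 = 3451.

3451


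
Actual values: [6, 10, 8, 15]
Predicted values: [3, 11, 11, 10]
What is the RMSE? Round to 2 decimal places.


MSE = 11.0000. RMSE = sqrt(11.0000) = 3.32.

3.32


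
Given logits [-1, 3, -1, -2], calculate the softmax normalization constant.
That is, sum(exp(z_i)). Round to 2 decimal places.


Denom = e^-1=0.3679 + e^3=20.0855 + e^-1=0.3679 + e^-2=0.1353. Sum = 20.9566, which rounds to 20.96.

20.96


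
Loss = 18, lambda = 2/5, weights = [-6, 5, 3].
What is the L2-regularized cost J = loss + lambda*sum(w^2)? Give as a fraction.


L2 sq norm = sum(w^2) = 70. J = 18 + 2/5 * 70 = 46.

46


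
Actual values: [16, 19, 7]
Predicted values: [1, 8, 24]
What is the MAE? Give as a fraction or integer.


MAE = (1/3) * (|16-1|=15 + |19-8|=11 + |7-24|=17). Sum = 43. MAE = 43/3.

43/3


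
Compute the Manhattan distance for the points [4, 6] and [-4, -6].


d = sum of absolute differences: |4--4|=8 + |6--6|=12 = 20.

20


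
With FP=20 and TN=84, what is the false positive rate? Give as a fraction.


FPR = FP / (FP + TN) = 20 / 104 = 5/26.

5/26


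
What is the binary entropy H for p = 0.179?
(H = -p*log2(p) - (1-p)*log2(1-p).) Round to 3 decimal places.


H = -0.179*log2(0.179) - 0.821*log2(0.821) = 0.678.

0.678


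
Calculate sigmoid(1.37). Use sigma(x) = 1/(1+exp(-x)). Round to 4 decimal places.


sigma(1.37) = 1/(1+e^(-1.37)) = 1/(1+0.254107) = 1/1.254107 = 0.7974.

0.7974


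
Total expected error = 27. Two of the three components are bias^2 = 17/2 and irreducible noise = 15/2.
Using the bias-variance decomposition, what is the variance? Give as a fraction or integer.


Total error = bias^2 + variance + irreducible noise. So variance = 27 - 17/2 - 15/2 = 11.

11


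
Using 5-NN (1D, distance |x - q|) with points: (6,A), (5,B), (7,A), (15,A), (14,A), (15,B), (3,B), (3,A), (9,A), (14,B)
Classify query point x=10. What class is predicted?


Distances: |6-10|=4, |5-10|=5, |7-10|=3, |15-10|=5, |14-10|=4, |15-10|=5, |3-10|=7, |3-10|=7, |9-10|=1, |14-10|=4. 5 nearest: (9,A), (7,A), (6,A), (14,A), (14,B). Counts: {'A': 4, 'B': 1}. Majority class: A.

A


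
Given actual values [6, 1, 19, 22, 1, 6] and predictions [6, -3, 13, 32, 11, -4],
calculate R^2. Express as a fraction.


Mean(y) = 55/6. SS_res = 352. SS_tot = 2489/6. R^2 = 1 - 352/(2489/6) = 377/2489.

377/2489


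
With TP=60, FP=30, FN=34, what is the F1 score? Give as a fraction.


Precision = 60/90 = 2/3. Recall = 60/94 = 30/47. F1 = 2*P*R/(P+R) = 15/23.

15/23


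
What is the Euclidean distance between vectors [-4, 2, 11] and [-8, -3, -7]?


d = sqrt(sum of squared differences). (-4--8)^2=16, (2--3)^2=25, (11--7)^2=324. Sum = 365.

sqrt(365)


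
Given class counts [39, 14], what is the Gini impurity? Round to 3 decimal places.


Total = 53. Proportions: 39/53, 14/53. sum(p_i^2) = 0.6112. Gini = 1 - 0.6112 = 0.3888, which rounds to 0.389.

0.389


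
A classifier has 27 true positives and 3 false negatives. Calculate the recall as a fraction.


Recall = TP / (TP + FN) = 27 / 30 = 9/10.

9/10


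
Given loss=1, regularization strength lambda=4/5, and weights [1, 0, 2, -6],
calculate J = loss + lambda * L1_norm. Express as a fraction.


L1 norm = sum(|w|) = 9. J = 1 + 4/5 * 9 = 41/5.

41/5


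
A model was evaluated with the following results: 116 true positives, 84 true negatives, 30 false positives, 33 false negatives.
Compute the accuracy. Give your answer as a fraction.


Accuracy = (TP + TN) / (TP + TN + FP + FN) = (116 + 84) / 263 = 200/263.

200/263


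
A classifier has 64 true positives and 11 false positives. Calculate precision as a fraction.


Precision = TP / (TP + FP) = 64 / 75 = 64/75.

64/75


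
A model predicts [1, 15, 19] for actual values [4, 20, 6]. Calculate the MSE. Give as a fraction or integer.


MSE = (1/3) * ((4-1)^2=9 + (20-15)^2=25 + (6-19)^2=169). Sum = 203. MSE = 203/3.

203/3


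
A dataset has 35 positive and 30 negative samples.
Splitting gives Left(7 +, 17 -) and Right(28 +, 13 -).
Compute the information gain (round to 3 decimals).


H(parent) = 0.9957. H(left) = 0.8709, H(right) = 0.9012. Weighted = (24/65)*0.8709 + (41/65)*0.9012 = 0.8900. IG = 0.9957 - 0.8900 = 0.1057, which rounds to 0.106.

0.106


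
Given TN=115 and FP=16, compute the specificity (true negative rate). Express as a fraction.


Specificity = TN / (TN + FP) = 115 / 131 = 115/131.

115/131


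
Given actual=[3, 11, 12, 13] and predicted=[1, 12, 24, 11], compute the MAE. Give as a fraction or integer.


MAE = (1/4) * (|3-1|=2 + |11-12|=1 + |12-24|=12 + |13-11|=2). Sum = 17. MAE = 17/4.

17/4


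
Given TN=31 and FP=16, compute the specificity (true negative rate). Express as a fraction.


Specificity = TN / (TN + FP) = 31 / 47 = 31/47.

31/47


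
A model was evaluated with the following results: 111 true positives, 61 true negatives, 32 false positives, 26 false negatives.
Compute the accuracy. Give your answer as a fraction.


Accuracy = (TP + TN) / (TP + TN + FP + FN) = (111 + 61) / 230 = 86/115.

86/115


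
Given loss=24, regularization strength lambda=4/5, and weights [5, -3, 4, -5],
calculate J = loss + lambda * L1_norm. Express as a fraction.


L1 norm = sum(|w|) = 17. J = 24 + 4/5 * 17 = 188/5.

188/5


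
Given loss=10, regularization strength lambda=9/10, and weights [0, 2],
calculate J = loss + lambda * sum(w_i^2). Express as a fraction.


L2 sq norm = sum(w^2) = 4. J = 10 + 9/10 * 4 = 68/5.

68/5


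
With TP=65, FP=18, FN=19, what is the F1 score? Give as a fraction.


Precision = 65/83 = 65/83. Recall = 65/84 = 65/84. F1 = 2*P*R/(P+R) = 130/167.

130/167


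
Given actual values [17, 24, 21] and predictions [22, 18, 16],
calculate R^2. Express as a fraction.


Mean(y) = 62/3. SS_res = 86. SS_tot = 74/3. R^2 = 1 - 86/(74/3) = -92/37.

-92/37


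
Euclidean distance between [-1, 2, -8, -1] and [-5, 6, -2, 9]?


d = sqrt(sum of squared differences). (-1--5)^2=16, (2-6)^2=16, (-8--2)^2=36, (-1-9)^2=100. Sum = 168.

sqrt(168)


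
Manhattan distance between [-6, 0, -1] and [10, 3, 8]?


d = sum of absolute differences: |-6-10|=16 + |0-3|=3 + |-1-8|=9 = 28.

28


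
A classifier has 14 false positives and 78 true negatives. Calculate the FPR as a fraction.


FPR = FP / (FP + TN) = 14 / 92 = 7/46.

7/46


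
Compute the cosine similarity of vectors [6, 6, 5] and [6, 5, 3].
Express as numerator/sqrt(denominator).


dot = 81. |a|^2 = 97, |b|^2 = 70. cos = 81/sqrt(6790).

81/sqrt(6790)


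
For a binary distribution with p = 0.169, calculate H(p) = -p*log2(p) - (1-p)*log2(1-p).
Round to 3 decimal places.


H = -0.169*log2(0.169) - 0.831*log2(0.831) = 0.655.

0.655


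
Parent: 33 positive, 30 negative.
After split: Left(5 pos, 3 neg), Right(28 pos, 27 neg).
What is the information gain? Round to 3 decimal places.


H(parent) = 0.9984. H(left) = 0.9544, H(right) = 0.9998. Weighted = (8/63)*0.9544 + (55/63)*0.9998 = 0.9940. IG = 0.9984 - 0.9940 = 0.0044, which rounds to 0.004.

0.004


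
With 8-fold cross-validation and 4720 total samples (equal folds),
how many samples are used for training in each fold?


Each validation fold has 4720/8 = 590 samples. Training set = 4720 - 590 = 4130.

4130


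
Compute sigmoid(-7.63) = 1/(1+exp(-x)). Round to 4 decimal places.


sigma(-7.63) = 1/(1+e^(7.63)) = 1/(1+2059.050020) = 1/2060.050020 = 0.0005.

0.0005


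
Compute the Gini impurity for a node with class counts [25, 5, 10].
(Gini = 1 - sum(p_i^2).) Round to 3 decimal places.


Total = 40. Proportions: 25/40, 5/40, 10/40. sum(p_i^2) = 0.4688. Gini = 1 - 0.4688 = 0.5312, which rounds to 0.531.

0.531


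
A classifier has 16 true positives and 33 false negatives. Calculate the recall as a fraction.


Recall = TP / (TP + FN) = 16 / 49 = 16/49.

16/49


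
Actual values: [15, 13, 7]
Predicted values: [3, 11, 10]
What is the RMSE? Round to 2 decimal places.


MSE = 52.3333. RMSE = sqrt(52.3333) = 7.23.

7.23


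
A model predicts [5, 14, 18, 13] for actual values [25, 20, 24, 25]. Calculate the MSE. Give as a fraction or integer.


MSE = (1/4) * ((25-5)^2=400 + (20-14)^2=36 + (24-18)^2=36 + (25-13)^2=144). Sum = 616. MSE = 154.

154


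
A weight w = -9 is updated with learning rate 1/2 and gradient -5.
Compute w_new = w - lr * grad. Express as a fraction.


w_new = -9 - 1/2 * -5 = -9 - -5/2 = -13/2.

-13/2


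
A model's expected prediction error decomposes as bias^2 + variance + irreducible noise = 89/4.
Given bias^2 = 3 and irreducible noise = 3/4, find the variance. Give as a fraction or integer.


Total error = bias^2 + variance + irreducible noise. So variance = 89/4 - 3 - 3/4 = 37/2.

37/2


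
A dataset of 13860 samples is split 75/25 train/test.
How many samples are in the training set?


Test set = 13860 * 25% = 3465. Training set = 13860 - 3465 = 10395.

10395


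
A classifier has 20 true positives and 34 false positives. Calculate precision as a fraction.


Precision = TP / (TP + FP) = 20 / 54 = 10/27.

10/27


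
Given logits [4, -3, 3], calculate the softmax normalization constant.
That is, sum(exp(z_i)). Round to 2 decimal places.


Denom = e^4=54.5982 + e^-3=0.0498 + e^3=20.0855. Sum = 74.7335, which rounds to 74.73.

74.73


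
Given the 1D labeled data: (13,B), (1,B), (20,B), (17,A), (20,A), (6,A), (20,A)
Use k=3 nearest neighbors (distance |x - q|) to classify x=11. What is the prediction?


Distances: |13-11|=2, |1-11|=10, |20-11|=9, |17-11|=6, |20-11|=9, |6-11|=5, |20-11|=9. 3 nearest: (13,B), (6,A), (17,A). Counts: {'B': 1, 'A': 2}. Majority class: A.

A


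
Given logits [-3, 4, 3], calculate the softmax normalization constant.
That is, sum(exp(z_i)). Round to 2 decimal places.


Denom = e^-3=0.0498 + e^4=54.5982 + e^3=20.0855. Sum = 74.7335, which rounds to 74.73.

74.73


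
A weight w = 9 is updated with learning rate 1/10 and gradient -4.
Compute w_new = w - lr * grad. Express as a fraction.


w_new = 9 - 1/10 * -4 = 9 - -2/5 = 47/5.

47/5


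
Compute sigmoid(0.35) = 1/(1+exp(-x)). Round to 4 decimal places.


sigma(0.35) = 1/(1+e^(-0.35)) = 1/(1+0.704688) = 1/1.704688 = 0.5866.

0.5866


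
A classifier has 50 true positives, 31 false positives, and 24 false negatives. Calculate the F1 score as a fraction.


Precision = 50/81 = 50/81. Recall = 50/74 = 25/37. F1 = 2*P*R/(P+R) = 20/31.

20/31


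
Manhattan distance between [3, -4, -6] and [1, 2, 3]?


d = sum of absolute differences: |3-1|=2 + |-4-2|=6 + |-6-3|=9 = 17.

17


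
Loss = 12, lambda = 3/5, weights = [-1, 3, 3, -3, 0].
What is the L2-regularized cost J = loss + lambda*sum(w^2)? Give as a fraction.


L2 sq norm = sum(w^2) = 28. J = 12 + 3/5 * 28 = 144/5.

144/5


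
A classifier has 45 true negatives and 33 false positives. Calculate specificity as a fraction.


Specificity = TN / (TN + FP) = 45 / 78 = 15/26.

15/26


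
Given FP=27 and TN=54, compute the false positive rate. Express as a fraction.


FPR = FP / (FP + TN) = 27 / 81 = 1/3.

1/3


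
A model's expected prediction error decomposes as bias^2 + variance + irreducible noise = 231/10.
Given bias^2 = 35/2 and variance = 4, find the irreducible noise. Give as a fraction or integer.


Total error = bias^2 + variance + irreducible noise. So irreducible noise = 231/10 - 35/2 - 4 = 8/5.

8/5


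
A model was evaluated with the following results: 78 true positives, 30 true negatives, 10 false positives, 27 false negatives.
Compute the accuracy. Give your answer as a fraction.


Accuracy = (TP + TN) / (TP + TN + FP + FN) = (78 + 30) / 145 = 108/145.

108/145


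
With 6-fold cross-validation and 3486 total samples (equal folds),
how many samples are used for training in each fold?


Each validation fold has 3486/6 = 581 samples. Training set = 3486 - 581 = 2905.

2905


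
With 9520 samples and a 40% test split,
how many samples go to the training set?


Test set = 9520 * 40% = 3808. Training set = 9520 - 3808 = 5712.

5712


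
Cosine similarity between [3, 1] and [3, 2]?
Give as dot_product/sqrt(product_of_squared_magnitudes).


dot = 11. |a|^2 = 10, |b|^2 = 13. cos = 11/sqrt(130).

11/sqrt(130)


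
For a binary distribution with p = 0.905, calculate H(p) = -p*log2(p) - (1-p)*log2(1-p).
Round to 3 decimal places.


H = -0.905*log2(0.905) - 0.095*log2(0.095) = 0.453.

0.453


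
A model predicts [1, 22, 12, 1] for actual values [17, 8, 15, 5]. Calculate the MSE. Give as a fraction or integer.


MSE = (1/4) * ((17-1)^2=256 + (8-22)^2=196 + (15-12)^2=9 + (5-1)^2=16). Sum = 477. MSE = 477/4.

477/4


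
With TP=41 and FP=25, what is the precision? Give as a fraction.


Precision = TP / (TP + FP) = 41 / 66 = 41/66.

41/66


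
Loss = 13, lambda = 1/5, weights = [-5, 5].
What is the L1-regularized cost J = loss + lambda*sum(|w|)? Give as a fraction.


L1 norm = sum(|w|) = 10. J = 13 + 1/5 * 10 = 15.

15


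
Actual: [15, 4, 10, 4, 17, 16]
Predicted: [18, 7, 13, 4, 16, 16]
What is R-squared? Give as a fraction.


Mean(y) = 11. SS_res = 28. SS_tot = 176. R^2 = 1 - 28/(176) = 37/44.

37/44


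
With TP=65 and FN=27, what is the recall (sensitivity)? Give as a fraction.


Recall = TP / (TP + FN) = 65 / 92 = 65/92.

65/92


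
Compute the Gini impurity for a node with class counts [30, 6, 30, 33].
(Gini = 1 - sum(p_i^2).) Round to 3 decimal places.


Total = 99. Proportions: 30/99, 6/99, 30/99, 33/99. sum(p_i^2) = 0.2984. Gini = 1 - 0.2984 = 0.7016, which rounds to 0.702.

0.702


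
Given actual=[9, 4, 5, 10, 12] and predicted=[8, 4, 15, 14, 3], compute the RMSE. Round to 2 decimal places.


MSE = 39.6000. RMSE = sqrt(39.6000) = 6.29.

6.29


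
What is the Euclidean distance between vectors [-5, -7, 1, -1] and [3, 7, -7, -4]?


d = sqrt(sum of squared differences). (-5-3)^2=64, (-7-7)^2=196, (1--7)^2=64, (-1--4)^2=9. Sum = 333.

sqrt(333)


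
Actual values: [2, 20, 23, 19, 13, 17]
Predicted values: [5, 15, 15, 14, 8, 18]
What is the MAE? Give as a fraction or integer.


MAE = (1/6) * (|2-5|=3 + |20-15|=5 + |23-15|=8 + |19-14|=5 + |13-8|=5 + |17-18|=1). Sum = 27. MAE = 9/2.

9/2


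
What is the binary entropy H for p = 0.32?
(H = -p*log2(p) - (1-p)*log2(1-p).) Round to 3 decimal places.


H = -0.32*log2(0.32) - 0.68*log2(0.68) = 0.904.

0.904


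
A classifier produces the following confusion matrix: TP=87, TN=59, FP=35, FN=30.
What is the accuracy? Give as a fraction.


Accuracy = (TP + TN) / (TP + TN + FP + FN) = (87 + 59) / 211 = 146/211.

146/211


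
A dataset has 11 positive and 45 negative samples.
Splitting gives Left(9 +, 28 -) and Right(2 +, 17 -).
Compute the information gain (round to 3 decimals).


H(parent) = 0.7147. H(left) = 0.8004, H(right) = 0.4855. Weighted = (37/56)*0.8004 + (19/56)*0.4855 = 0.6936. IG = 0.7147 - 0.6936 = 0.0211, which rounds to 0.021.

0.021


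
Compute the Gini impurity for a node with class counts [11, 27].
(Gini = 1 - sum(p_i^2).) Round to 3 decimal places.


Total = 38. Proportions: 11/38, 27/38. sum(p_i^2) = 0.5886. Gini = 1 - 0.5886 = 0.4114, which rounds to 0.411.

0.411


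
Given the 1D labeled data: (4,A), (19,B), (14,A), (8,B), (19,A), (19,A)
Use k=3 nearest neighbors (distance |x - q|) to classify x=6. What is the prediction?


Distances: |4-6|=2, |19-6|=13, |14-6|=8, |8-6|=2, |19-6|=13, |19-6|=13. 3 nearest: (4,A), (8,B), (14,A). Counts: {'A': 2, 'B': 1}. Majority class: A.

A


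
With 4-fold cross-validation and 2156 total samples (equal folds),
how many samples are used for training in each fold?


Each validation fold has 2156/4 = 539 samples. Training set = 2156 - 539 = 1617.

1617


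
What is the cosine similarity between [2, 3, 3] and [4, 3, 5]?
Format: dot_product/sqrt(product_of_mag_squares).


dot = 32. |a|^2 = 22, |b|^2 = 50. cos = 32/sqrt(1100).

32/sqrt(1100)


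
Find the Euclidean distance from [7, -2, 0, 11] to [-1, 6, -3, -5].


d = sqrt(sum of squared differences). (7--1)^2=64, (-2-6)^2=64, (0--3)^2=9, (11--5)^2=256. Sum = 393.

sqrt(393)


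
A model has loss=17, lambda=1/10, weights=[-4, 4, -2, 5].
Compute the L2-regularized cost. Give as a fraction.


L2 sq norm = sum(w^2) = 61. J = 17 + 1/10 * 61 = 231/10.

231/10


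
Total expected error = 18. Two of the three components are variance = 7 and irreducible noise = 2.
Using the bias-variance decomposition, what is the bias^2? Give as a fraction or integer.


Total error = bias^2 + variance + irreducible noise. So bias^2 = 18 - 7 - 2 = 9.

9


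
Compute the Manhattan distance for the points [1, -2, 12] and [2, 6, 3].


d = sum of absolute differences: |1-2|=1 + |-2-6|=8 + |12-3|=9 = 18.

18


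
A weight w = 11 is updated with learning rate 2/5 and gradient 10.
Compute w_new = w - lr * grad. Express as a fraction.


w_new = 11 - 2/5 * 10 = 11 - 4 = 7.

7


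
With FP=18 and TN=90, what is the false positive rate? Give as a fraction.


FPR = FP / (FP + TN) = 18 / 108 = 1/6.

1/6


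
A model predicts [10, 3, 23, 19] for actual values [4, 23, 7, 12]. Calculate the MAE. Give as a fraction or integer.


MAE = (1/4) * (|4-10|=6 + |23-3|=20 + |7-23|=16 + |12-19|=7). Sum = 49. MAE = 49/4.

49/4


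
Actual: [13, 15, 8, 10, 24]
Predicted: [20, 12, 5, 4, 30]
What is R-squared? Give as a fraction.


Mean(y) = 14. SS_res = 139. SS_tot = 154. R^2 = 1 - 139/(154) = 15/154.

15/154


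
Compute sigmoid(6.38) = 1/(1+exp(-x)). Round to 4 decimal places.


sigma(6.38) = 1/(1+e^(-6.38)) = 1/(1+0.001695) = 1/1.001695 = 0.9983.

0.9983


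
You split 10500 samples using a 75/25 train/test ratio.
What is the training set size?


Test set = 10500 * 25% = 2625. Training set = 10500 - 2625 = 7875.

7875


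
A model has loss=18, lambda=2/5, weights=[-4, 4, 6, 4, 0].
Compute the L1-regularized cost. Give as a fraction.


L1 norm = sum(|w|) = 18. J = 18 + 2/5 * 18 = 126/5.

126/5


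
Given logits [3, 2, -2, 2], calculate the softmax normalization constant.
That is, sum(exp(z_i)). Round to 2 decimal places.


Denom = e^3=20.0855 + e^2=7.3891 + e^-2=0.1353 + e^2=7.3891. Sum = 34.9990, which rounds to 35.00.

35.00


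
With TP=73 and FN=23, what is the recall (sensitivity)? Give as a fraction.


Recall = TP / (TP + FN) = 73 / 96 = 73/96.

73/96


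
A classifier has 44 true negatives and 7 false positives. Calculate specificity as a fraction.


Specificity = TN / (TN + FP) = 44 / 51 = 44/51.

44/51


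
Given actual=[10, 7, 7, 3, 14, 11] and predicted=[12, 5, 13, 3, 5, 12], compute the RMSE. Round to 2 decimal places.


MSE = 21.0000. RMSE = sqrt(21.0000) = 4.58.

4.58


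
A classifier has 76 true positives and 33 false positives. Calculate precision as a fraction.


Precision = TP / (TP + FP) = 76 / 109 = 76/109.

76/109


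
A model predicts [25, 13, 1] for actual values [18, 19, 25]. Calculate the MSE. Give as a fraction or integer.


MSE = (1/3) * ((18-25)^2=49 + (19-13)^2=36 + (25-1)^2=576). Sum = 661. MSE = 661/3.

661/3


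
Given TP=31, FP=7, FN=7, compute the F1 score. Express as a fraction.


Precision = 31/38 = 31/38. Recall = 31/38 = 31/38. F1 = 2*P*R/(P+R) = 31/38.

31/38


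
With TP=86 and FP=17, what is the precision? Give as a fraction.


Precision = TP / (TP + FP) = 86 / 103 = 86/103.

86/103


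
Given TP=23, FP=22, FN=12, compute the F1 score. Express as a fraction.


Precision = 23/45 = 23/45. Recall = 23/35 = 23/35. F1 = 2*P*R/(P+R) = 23/40.

23/40


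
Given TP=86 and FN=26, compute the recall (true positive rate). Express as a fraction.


Recall = TP / (TP + FN) = 86 / 112 = 43/56.

43/56


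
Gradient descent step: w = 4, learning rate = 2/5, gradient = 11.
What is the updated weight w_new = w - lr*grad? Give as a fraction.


w_new = 4 - 2/5 * 11 = 4 - 22/5 = -2/5.

-2/5


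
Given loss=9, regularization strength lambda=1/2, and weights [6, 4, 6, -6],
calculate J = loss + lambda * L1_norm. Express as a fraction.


L1 norm = sum(|w|) = 22. J = 9 + 1/2 * 22 = 20.

20


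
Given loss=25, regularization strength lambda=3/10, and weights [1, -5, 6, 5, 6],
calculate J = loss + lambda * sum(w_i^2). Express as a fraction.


L2 sq norm = sum(w^2) = 123. J = 25 + 3/10 * 123 = 619/10.

619/10


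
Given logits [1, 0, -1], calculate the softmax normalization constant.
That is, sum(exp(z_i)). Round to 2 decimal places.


Denom = e^1=2.7183 + e^0=1.0000 + e^-1=0.3679. Sum = 4.0862, which rounds to 4.09.

4.09


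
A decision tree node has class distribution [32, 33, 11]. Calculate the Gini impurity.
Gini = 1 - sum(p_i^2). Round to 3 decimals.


Total = 76. Proportions: 32/76, 33/76, 11/76. sum(p_i^2) = 0.3868. Gini = 1 - 0.3868 = 0.6132, which rounds to 0.613.

0.613


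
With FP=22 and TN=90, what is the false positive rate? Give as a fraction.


FPR = FP / (FP + TN) = 22 / 112 = 11/56.

11/56


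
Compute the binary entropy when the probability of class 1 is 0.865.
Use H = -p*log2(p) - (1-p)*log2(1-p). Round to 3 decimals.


H = -0.865*log2(0.865) - 0.135*log2(0.135) = 0.571.

0.571


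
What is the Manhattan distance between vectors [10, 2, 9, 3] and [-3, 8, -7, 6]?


d = sum of absolute differences: |10--3|=13 + |2-8|=6 + |9--7|=16 + |3-6|=3 = 38.

38


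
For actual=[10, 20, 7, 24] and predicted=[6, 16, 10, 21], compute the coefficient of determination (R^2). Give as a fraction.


Mean(y) = 61/4. SS_res = 50. SS_tot = 779/4. R^2 = 1 - 50/(779/4) = 579/779.

579/779


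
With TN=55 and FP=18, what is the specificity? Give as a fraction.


Specificity = TN / (TN + FP) = 55 / 73 = 55/73.

55/73


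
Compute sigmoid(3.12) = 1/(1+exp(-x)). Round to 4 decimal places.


sigma(3.12) = 1/(1+e^(-3.12)) = 1/(1+0.044157) = 1/1.044157 = 0.9577.

0.9577


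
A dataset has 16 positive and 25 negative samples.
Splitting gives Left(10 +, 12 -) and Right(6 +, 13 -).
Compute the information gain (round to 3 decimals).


H(parent) = 0.9650. H(left) = 0.9940, H(right) = 0.8997. Weighted = (22/41)*0.9940 + (19/41)*0.8997 = 0.9503. IG = 0.9650 - 0.9503 = 0.0147, which rounds to 0.015.

0.015


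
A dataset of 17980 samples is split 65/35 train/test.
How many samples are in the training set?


Test set = 17980 * 35% = 6293. Training set = 17980 - 6293 = 11687.

11687


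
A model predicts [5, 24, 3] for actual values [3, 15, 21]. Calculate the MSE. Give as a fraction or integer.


MSE = (1/3) * ((3-5)^2=4 + (15-24)^2=81 + (21-3)^2=324). Sum = 409. MSE = 409/3.

409/3


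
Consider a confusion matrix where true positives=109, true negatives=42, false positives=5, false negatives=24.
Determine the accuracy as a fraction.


Accuracy = (TP + TN) / (TP + TN + FP + FN) = (109 + 42) / 180 = 151/180.

151/180


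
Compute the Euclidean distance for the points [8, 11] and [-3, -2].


d = sqrt(sum of squared differences). (8--3)^2=121, (11--2)^2=169. Sum = 290.

sqrt(290)


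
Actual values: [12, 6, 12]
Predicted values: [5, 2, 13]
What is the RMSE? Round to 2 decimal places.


MSE = 22.0000. RMSE = sqrt(22.0000) = 4.69.

4.69


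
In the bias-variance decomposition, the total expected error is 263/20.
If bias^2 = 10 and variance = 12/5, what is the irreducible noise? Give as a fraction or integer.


Total error = bias^2 + variance + irreducible noise. So irreducible noise = 263/20 - 10 - 12/5 = 3/4.

3/4


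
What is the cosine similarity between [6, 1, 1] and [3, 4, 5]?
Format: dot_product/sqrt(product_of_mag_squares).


dot = 27. |a|^2 = 38, |b|^2 = 50. cos = 27/sqrt(1900).

27/sqrt(1900)


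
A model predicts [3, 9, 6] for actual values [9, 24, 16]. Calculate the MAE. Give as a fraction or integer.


MAE = (1/3) * (|9-3|=6 + |24-9|=15 + |16-6|=10). Sum = 31. MAE = 31/3.

31/3


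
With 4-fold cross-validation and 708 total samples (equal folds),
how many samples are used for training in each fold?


Each validation fold has 708/4 = 177 samples. Training set = 708 - 177 = 531.

531


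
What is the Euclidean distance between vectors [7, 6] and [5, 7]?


d = sqrt(sum of squared differences). (7-5)^2=4, (6-7)^2=1. Sum = 5.

sqrt(5)


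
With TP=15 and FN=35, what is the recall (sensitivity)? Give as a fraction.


Recall = TP / (TP + FN) = 15 / 50 = 3/10.

3/10


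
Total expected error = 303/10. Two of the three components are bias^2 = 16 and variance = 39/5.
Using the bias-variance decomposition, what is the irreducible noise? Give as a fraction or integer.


Total error = bias^2 + variance + irreducible noise. So irreducible noise = 303/10 - 16 - 39/5 = 13/2.

13/2


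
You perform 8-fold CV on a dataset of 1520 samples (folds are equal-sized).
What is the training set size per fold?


Each validation fold has 1520/8 = 190 samples. Training set = 1520 - 190 = 1330.

1330


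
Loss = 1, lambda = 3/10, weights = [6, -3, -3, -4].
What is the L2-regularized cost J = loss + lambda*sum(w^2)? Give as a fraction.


L2 sq norm = sum(w^2) = 70. J = 1 + 3/10 * 70 = 22.

22


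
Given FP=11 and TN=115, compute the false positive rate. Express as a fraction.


FPR = FP / (FP + TN) = 11 / 126 = 11/126.

11/126


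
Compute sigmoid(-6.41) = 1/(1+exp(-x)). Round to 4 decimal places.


sigma(-6.41) = 1/(1+e^(6.41)) = 1/(1+607.893681) = 1/608.893681 = 0.0016.

0.0016


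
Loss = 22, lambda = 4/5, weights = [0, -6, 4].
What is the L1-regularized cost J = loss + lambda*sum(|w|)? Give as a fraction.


L1 norm = sum(|w|) = 10. J = 22 + 4/5 * 10 = 30.

30


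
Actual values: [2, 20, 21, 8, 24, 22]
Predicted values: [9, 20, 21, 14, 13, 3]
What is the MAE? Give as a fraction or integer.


MAE = (1/6) * (|2-9|=7 + |20-20|=0 + |21-21|=0 + |8-14|=6 + |24-13|=11 + |22-3|=19). Sum = 43. MAE = 43/6.

43/6


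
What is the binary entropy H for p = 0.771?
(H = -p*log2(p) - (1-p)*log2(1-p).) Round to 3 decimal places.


H = -0.771*log2(0.771) - 0.229*log2(0.229) = 0.776.

0.776


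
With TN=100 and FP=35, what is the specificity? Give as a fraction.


Specificity = TN / (TN + FP) = 100 / 135 = 20/27.

20/27


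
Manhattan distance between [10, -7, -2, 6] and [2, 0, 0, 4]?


d = sum of absolute differences: |10-2|=8 + |-7-0|=7 + |-2-0|=2 + |6-4|=2 = 19.

19


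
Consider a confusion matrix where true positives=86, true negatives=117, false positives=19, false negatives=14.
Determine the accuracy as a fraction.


Accuracy = (TP + TN) / (TP + TN + FP + FN) = (86 + 117) / 236 = 203/236.

203/236


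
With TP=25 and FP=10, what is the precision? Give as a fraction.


Precision = TP / (TP + FP) = 25 / 35 = 5/7.

5/7


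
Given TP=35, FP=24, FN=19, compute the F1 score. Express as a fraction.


Precision = 35/59 = 35/59. Recall = 35/54 = 35/54. F1 = 2*P*R/(P+R) = 70/113.

70/113


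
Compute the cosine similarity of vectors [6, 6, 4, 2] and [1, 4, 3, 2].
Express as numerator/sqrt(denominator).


dot = 46. |a|^2 = 92, |b|^2 = 30. cos = 46/sqrt(2760).

46/sqrt(2760)


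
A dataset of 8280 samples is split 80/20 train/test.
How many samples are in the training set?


Test set = 8280 * 20% = 1656. Training set = 8280 - 1656 = 6624.

6624


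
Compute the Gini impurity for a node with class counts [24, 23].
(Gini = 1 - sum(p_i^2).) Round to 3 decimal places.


Total = 47. Proportions: 24/47, 23/47. sum(p_i^2) = 0.5002. Gini = 1 - 0.5002 = 0.4998, which rounds to 0.500.

0.500


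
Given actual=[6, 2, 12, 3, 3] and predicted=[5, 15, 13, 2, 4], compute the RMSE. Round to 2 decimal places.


MSE = 34.6000. RMSE = sqrt(34.6000) = 5.88.

5.88


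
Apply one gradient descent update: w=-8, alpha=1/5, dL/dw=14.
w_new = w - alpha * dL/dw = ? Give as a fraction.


w_new = -8 - 1/5 * 14 = -8 - 14/5 = -54/5.

-54/5


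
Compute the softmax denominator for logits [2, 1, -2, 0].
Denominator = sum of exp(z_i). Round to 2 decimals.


Denom = e^2=7.3891 + e^1=2.7183 + e^-2=0.1353 + e^0=1.0000. Sum = 11.2427, which rounds to 11.24.

11.24


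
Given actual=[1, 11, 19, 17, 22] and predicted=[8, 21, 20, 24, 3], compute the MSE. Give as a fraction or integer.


MSE = (1/5) * ((1-8)^2=49 + (11-21)^2=100 + (19-20)^2=1 + (17-24)^2=49 + (22-3)^2=361). Sum = 560. MSE = 112.

112


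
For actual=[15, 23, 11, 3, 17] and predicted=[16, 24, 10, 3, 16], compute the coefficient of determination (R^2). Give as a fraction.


Mean(y) = 69/5. SS_res = 4. SS_tot = 1104/5. R^2 = 1 - 4/(1104/5) = 271/276.

271/276


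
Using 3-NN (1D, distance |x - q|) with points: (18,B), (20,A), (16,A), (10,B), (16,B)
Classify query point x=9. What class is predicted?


Distances: |18-9|=9, |20-9|=11, |16-9|=7, |10-9|=1, |16-9|=7. 3 nearest: (10,B), (16,A), (16,B). Counts: {'B': 2, 'A': 1}. Majority class: B.

B


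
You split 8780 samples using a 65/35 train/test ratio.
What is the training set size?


Test set = 8780 * 35% = 3073. Training set = 8780 - 3073 = 5707.

5707


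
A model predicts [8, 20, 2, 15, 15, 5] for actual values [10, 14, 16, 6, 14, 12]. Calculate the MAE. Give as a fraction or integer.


MAE = (1/6) * (|10-8|=2 + |14-20|=6 + |16-2|=14 + |6-15|=9 + |14-15|=1 + |12-5|=7). Sum = 39. MAE = 13/2.

13/2


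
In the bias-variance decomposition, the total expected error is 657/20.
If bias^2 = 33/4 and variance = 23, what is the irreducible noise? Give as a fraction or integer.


Total error = bias^2 + variance + irreducible noise. So irreducible noise = 657/20 - 33/4 - 23 = 8/5.

8/5


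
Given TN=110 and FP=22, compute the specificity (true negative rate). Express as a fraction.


Specificity = TN / (TN + FP) = 110 / 132 = 5/6.

5/6


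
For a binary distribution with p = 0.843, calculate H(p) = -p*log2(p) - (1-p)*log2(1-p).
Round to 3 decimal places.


H = -0.843*log2(0.843) - 0.157*log2(0.157) = 0.627.

0.627


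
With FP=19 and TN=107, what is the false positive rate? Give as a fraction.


FPR = FP / (FP + TN) = 19 / 126 = 19/126.

19/126


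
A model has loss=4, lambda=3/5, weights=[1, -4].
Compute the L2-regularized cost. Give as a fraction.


L2 sq norm = sum(w^2) = 17. J = 4 + 3/5 * 17 = 71/5.

71/5


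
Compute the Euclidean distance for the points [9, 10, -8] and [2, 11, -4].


d = sqrt(sum of squared differences). (9-2)^2=49, (10-11)^2=1, (-8--4)^2=16. Sum = 66.

sqrt(66)


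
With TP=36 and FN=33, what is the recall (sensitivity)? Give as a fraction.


Recall = TP / (TP + FN) = 36 / 69 = 12/23.

12/23


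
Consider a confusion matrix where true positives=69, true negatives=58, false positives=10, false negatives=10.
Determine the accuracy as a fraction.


Accuracy = (TP + TN) / (TP + TN + FP + FN) = (69 + 58) / 147 = 127/147.

127/147


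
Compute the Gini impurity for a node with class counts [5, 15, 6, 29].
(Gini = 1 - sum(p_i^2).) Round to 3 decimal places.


Total = 55. Proportions: 5/55, 15/55, 6/55, 29/55. sum(p_i^2) = 0.3726. Gini = 1 - 0.3726 = 0.6274, which rounds to 0.627.

0.627


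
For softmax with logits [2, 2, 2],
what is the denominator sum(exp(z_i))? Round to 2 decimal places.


Denom = e^2=7.3891 + e^2=7.3891 + e^2=7.3891. Sum = 22.1673, which rounds to 22.17.

22.17


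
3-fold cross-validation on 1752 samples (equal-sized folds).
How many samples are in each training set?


Each validation fold has 1752/3 = 584 samples. Training set = 1752 - 584 = 1168.

1168


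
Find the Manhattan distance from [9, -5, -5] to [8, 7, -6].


d = sum of absolute differences: |9-8|=1 + |-5-7|=12 + |-5--6|=1 = 14.

14


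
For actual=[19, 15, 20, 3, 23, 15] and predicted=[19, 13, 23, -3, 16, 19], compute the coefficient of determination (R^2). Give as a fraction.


Mean(y) = 95/6. SS_res = 114. SS_tot = 1469/6. R^2 = 1 - 114/(1469/6) = 785/1469.

785/1469


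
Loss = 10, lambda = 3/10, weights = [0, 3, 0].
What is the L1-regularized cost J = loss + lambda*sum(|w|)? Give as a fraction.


L1 norm = sum(|w|) = 3. J = 10 + 3/10 * 3 = 109/10.

109/10


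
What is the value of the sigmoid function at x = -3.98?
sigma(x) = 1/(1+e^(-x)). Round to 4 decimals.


sigma(-3.98) = 1/(1+e^(3.98)) = 1/(1+53.517034) = 1/54.517034 = 0.0183.

0.0183


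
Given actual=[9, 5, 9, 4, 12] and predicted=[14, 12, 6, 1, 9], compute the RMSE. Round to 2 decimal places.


MSE = 20.2000. RMSE = sqrt(20.2000) = 4.49.

4.49


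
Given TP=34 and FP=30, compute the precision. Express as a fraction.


Precision = TP / (TP + FP) = 34 / 64 = 17/32.

17/32
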